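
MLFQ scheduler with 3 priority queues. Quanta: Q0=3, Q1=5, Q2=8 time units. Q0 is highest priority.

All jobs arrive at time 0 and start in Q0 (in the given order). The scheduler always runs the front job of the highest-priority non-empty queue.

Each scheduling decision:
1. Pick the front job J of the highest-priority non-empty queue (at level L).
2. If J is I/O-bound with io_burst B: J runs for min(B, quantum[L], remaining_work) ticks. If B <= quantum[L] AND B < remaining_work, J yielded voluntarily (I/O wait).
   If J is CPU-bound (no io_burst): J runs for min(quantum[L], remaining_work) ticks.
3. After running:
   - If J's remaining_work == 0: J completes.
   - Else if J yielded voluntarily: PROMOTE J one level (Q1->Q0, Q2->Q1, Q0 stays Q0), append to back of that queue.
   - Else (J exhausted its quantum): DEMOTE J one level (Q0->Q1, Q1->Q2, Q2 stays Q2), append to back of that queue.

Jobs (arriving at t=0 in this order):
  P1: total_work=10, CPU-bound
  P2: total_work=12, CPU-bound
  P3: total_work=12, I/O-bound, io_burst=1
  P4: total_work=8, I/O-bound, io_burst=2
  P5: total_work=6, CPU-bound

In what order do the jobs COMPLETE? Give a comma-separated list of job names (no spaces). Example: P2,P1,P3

Answer: P4,P3,P5,P1,P2

Derivation:
t=0-3: P1@Q0 runs 3, rem=7, quantum used, demote→Q1. Q0=[P2,P3,P4,P5] Q1=[P1] Q2=[]
t=3-6: P2@Q0 runs 3, rem=9, quantum used, demote→Q1. Q0=[P3,P4,P5] Q1=[P1,P2] Q2=[]
t=6-7: P3@Q0 runs 1, rem=11, I/O yield, promote→Q0. Q0=[P4,P5,P3] Q1=[P1,P2] Q2=[]
t=7-9: P4@Q0 runs 2, rem=6, I/O yield, promote→Q0. Q0=[P5,P3,P4] Q1=[P1,P2] Q2=[]
t=9-12: P5@Q0 runs 3, rem=3, quantum used, demote→Q1. Q0=[P3,P4] Q1=[P1,P2,P5] Q2=[]
t=12-13: P3@Q0 runs 1, rem=10, I/O yield, promote→Q0. Q0=[P4,P3] Q1=[P1,P2,P5] Q2=[]
t=13-15: P4@Q0 runs 2, rem=4, I/O yield, promote→Q0. Q0=[P3,P4] Q1=[P1,P2,P5] Q2=[]
t=15-16: P3@Q0 runs 1, rem=9, I/O yield, promote→Q0. Q0=[P4,P3] Q1=[P1,P2,P5] Q2=[]
t=16-18: P4@Q0 runs 2, rem=2, I/O yield, promote→Q0. Q0=[P3,P4] Q1=[P1,P2,P5] Q2=[]
t=18-19: P3@Q0 runs 1, rem=8, I/O yield, promote→Q0. Q0=[P4,P3] Q1=[P1,P2,P5] Q2=[]
t=19-21: P4@Q0 runs 2, rem=0, completes. Q0=[P3] Q1=[P1,P2,P5] Q2=[]
t=21-22: P3@Q0 runs 1, rem=7, I/O yield, promote→Q0. Q0=[P3] Q1=[P1,P2,P5] Q2=[]
t=22-23: P3@Q0 runs 1, rem=6, I/O yield, promote→Q0. Q0=[P3] Q1=[P1,P2,P5] Q2=[]
t=23-24: P3@Q0 runs 1, rem=5, I/O yield, promote→Q0. Q0=[P3] Q1=[P1,P2,P5] Q2=[]
t=24-25: P3@Q0 runs 1, rem=4, I/O yield, promote→Q0. Q0=[P3] Q1=[P1,P2,P5] Q2=[]
t=25-26: P3@Q0 runs 1, rem=3, I/O yield, promote→Q0. Q0=[P3] Q1=[P1,P2,P5] Q2=[]
t=26-27: P3@Q0 runs 1, rem=2, I/O yield, promote→Q0. Q0=[P3] Q1=[P1,P2,P5] Q2=[]
t=27-28: P3@Q0 runs 1, rem=1, I/O yield, promote→Q0. Q0=[P3] Q1=[P1,P2,P5] Q2=[]
t=28-29: P3@Q0 runs 1, rem=0, completes. Q0=[] Q1=[P1,P2,P5] Q2=[]
t=29-34: P1@Q1 runs 5, rem=2, quantum used, demote→Q2. Q0=[] Q1=[P2,P5] Q2=[P1]
t=34-39: P2@Q1 runs 5, rem=4, quantum used, demote→Q2. Q0=[] Q1=[P5] Q2=[P1,P2]
t=39-42: P5@Q1 runs 3, rem=0, completes. Q0=[] Q1=[] Q2=[P1,P2]
t=42-44: P1@Q2 runs 2, rem=0, completes. Q0=[] Q1=[] Q2=[P2]
t=44-48: P2@Q2 runs 4, rem=0, completes. Q0=[] Q1=[] Q2=[]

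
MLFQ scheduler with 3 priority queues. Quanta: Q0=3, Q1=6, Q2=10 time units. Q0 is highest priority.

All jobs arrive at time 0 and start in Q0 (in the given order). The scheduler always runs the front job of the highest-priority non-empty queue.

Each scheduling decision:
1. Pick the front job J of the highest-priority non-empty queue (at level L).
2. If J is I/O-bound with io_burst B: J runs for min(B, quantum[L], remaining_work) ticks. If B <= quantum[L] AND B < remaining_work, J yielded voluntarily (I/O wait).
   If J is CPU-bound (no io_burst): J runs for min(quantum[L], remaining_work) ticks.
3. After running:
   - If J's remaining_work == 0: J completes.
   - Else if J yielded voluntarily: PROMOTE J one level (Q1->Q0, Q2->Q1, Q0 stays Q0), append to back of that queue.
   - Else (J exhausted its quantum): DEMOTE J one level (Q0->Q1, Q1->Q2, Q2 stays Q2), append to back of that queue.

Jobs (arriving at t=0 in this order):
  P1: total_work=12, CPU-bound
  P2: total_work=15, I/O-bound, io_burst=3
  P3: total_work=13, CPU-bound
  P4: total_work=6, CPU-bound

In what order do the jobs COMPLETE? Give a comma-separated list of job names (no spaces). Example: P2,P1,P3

t=0-3: P1@Q0 runs 3, rem=9, quantum used, demote→Q1. Q0=[P2,P3,P4] Q1=[P1] Q2=[]
t=3-6: P2@Q0 runs 3, rem=12, I/O yield, promote→Q0. Q0=[P3,P4,P2] Q1=[P1] Q2=[]
t=6-9: P3@Q0 runs 3, rem=10, quantum used, demote→Q1. Q0=[P4,P2] Q1=[P1,P3] Q2=[]
t=9-12: P4@Q0 runs 3, rem=3, quantum used, demote→Q1. Q0=[P2] Q1=[P1,P3,P4] Q2=[]
t=12-15: P2@Q0 runs 3, rem=9, I/O yield, promote→Q0. Q0=[P2] Q1=[P1,P3,P4] Q2=[]
t=15-18: P2@Q0 runs 3, rem=6, I/O yield, promote→Q0. Q0=[P2] Q1=[P1,P3,P4] Q2=[]
t=18-21: P2@Q0 runs 3, rem=3, I/O yield, promote→Q0. Q0=[P2] Q1=[P1,P3,P4] Q2=[]
t=21-24: P2@Q0 runs 3, rem=0, completes. Q0=[] Q1=[P1,P3,P4] Q2=[]
t=24-30: P1@Q1 runs 6, rem=3, quantum used, demote→Q2. Q0=[] Q1=[P3,P4] Q2=[P1]
t=30-36: P3@Q1 runs 6, rem=4, quantum used, demote→Q2. Q0=[] Q1=[P4] Q2=[P1,P3]
t=36-39: P4@Q1 runs 3, rem=0, completes. Q0=[] Q1=[] Q2=[P1,P3]
t=39-42: P1@Q2 runs 3, rem=0, completes. Q0=[] Q1=[] Q2=[P3]
t=42-46: P3@Q2 runs 4, rem=0, completes. Q0=[] Q1=[] Q2=[]

Answer: P2,P4,P1,P3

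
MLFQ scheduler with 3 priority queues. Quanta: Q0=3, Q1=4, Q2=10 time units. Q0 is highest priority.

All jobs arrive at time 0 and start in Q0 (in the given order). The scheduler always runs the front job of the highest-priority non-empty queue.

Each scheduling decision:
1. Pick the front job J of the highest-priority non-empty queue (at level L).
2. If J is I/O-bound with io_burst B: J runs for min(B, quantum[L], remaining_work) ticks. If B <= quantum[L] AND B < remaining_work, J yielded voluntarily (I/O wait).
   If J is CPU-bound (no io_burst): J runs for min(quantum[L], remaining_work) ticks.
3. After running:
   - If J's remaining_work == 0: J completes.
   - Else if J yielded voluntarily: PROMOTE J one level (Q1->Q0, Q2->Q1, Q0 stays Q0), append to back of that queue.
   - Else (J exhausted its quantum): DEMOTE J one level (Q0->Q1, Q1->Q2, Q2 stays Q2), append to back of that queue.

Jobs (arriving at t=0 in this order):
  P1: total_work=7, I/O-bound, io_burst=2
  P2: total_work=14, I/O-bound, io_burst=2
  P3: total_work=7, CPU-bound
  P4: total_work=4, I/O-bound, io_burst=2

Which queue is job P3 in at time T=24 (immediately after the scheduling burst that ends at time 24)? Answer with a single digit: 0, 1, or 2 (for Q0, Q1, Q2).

Answer: 1

Derivation:
t=0-2: P1@Q0 runs 2, rem=5, I/O yield, promote→Q0. Q0=[P2,P3,P4,P1] Q1=[] Q2=[]
t=2-4: P2@Q0 runs 2, rem=12, I/O yield, promote→Q0. Q0=[P3,P4,P1,P2] Q1=[] Q2=[]
t=4-7: P3@Q0 runs 3, rem=4, quantum used, demote→Q1. Q0=[P4,P1,P2] Q1=[P3] Q2=[]
t=7-9: P4@Q0 runs 2, rem=2, I/O yield, promote→Q0. Q0=[P1,P2,P4] Q1=[P3] Q2=[]
t=9-11: P1@Q0 runs 2, rem=3, I/O yield, promote→Q0. Q0=[P2,P4,P1] Q1=[P3] Q2=[]
t=11-13: P2@Q0 runs 2, rem=10, I/O yield, promote→Q0. Q0=[P4,P1,P2] Q1=[P3] Q2=[]
t=13-15: P4@Q0 runs 2, rem=0, completes. Q0=[P1,P2] Q1=[P3] Q2=[]
t=15-17: P1@Q0 runs 2, rem=1, I/O yield, promote→Q0. Q0=[P2,P1] Q1=[P3] Q2=[]
t=17-19: P2@Q0 runs 2, rem=8, I/O yield, promote→Q0. Q0=[P1,P2] Q1=[P3] Q2=[]
t=19-20: P1@Q0 runs 1, rem=0, completes. Q0=[P2] Q1=[P3] Q2=[]
t=20-22: P2@Q0 runs 2, rem=6, I/O yield, promote→Q0. Q0=[P2] Q1=[P3] Q2=[]
t=22-24: P2@Q0 runs 2, rem=4, I/O yield, promote→Q0. Q0=[P2] Q1=[P3] Q2=[]
t=24-26: P2@Q0 runs 2, rem=2, I/O yield, promote→Q0. Q0=[P2] Q1=[P3] Q2=[]
t=26-28: P2@Q0 runs 2, rem=0, completes. Q0=[] Q1=[P3] Q2=[]
t=28-32: P3@Q1 runs 4, rem=0, completes. Q0=[] Q1=[] Q2=[]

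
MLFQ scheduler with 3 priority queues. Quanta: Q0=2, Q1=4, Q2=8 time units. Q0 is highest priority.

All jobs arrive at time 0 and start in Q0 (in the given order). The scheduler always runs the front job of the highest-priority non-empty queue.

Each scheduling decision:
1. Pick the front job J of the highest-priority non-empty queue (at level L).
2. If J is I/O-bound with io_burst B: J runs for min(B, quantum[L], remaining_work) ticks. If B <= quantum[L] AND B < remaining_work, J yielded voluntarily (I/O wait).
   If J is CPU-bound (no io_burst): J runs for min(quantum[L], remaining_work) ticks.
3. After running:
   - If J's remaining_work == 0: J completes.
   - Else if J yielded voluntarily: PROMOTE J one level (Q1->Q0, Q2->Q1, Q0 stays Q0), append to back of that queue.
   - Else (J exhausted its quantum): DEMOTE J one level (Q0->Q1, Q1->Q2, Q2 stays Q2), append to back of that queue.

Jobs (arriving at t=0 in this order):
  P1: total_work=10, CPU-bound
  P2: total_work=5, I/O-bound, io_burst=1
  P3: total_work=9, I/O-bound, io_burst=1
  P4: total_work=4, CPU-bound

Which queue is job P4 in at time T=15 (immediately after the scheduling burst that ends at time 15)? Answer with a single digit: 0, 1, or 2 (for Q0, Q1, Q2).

t=0-2: P1@Q0 runs 2, rem=8, quantum used, demote→Q1. Q0=[P2,P3,P4] Q1=[P1] Q2=[]
t=2-3: P2@Q0 runs 1, rem=4, I/O yield, promote→Q0. Q0=[P3,P4,P2] Q1=[P1] Q2=[]
t=3-4: P3@Q0 runs 1, rem=8, I/O yield, promote→Q0. Q0=[P4,P2,P3] Q1=[P1] Q2=[]
t=4-6: P4@Q0 runs 2, rem=2, quantum used, demote→Q1. Q0=[P2,P3] Q1=[P1,P4] Q2=[]
t=6-7: P2@Q0 runs 1, rem=3, I/O yield, promote→Q0. Q0=[P3,P2] Q1=[P1,P4] Q2=[]
t=7-8: P3@Q0 runs 1, rem=7, I/O yield, promote→Q0. Q0=[P2,P3] Q1=[P1,P4] Q2=[]
t=8-9: P2@Q0 runs 1, rem=2, I/O yield, promote→Q0. Q0=[P3,P2] Q1=[P1,P4] Q2=[]
t=9-10: P3@Q0 runs 1, rem=6, I/O yield, promote→Q0. Q0=[P2,P3] Q1=[P1,P4] Q2=[]
t=10-11: P2@Q0 runs 1, rem=1, I/O yield, promote→Q0. Q0=[P3,P2] Q1=[P1,P4] Q2=[]
t=11-12: P3@Q0 runs 1, rem=5, I/O yield, promote→Q0. Q0=[P2,P3] Q1=[P1,P4] Q2=[]
t=12-13: P2@Q0 runs 1, rem=0, completes. Q0=[P3] Q1=[P1,P4] Q2=[]
t=13-14: P3@Q0 runs 1, rem=4, I/O yield, promote→Q0. Q0=[P3] Q1=[P1,P4] Q2=[]
t=14-15: P3@Q0 runs 1, rem=3, I/O yield, promote→Q0. Q0=[P3] Q1=[P1,P4] Q2=[]
t=15-16: P3@Q0 runs 1, rem=2, I/O yield, promote→Q0. Q0=[P3] Q1=[P1,P4] Q2=[]
t=16-17: P3@Q0 runs 1, rem=1, I/O yield, promote→Q0. Q0=[P3] Q1=[P1,P4] Q2=[]
t=17-18: P3@Q0 runs 1, rem=0, completes. Q0=[] Q1=[P1,P4] Q2=[]
t=18-22: P1@Q1 runs 4, rem=4, quantum used, demote→Q2. Q0=[] Q1=[P4] Q2=[P1]
t=22-24: P4@Q1 runs 2, rem=0, completes. Q0=[] Q1=[] Q2=[P1]
t=24-28: P1@Q2 runs 4, rem=0, completes. Q0=[] Q1=[] Q2=[]

Answer: 1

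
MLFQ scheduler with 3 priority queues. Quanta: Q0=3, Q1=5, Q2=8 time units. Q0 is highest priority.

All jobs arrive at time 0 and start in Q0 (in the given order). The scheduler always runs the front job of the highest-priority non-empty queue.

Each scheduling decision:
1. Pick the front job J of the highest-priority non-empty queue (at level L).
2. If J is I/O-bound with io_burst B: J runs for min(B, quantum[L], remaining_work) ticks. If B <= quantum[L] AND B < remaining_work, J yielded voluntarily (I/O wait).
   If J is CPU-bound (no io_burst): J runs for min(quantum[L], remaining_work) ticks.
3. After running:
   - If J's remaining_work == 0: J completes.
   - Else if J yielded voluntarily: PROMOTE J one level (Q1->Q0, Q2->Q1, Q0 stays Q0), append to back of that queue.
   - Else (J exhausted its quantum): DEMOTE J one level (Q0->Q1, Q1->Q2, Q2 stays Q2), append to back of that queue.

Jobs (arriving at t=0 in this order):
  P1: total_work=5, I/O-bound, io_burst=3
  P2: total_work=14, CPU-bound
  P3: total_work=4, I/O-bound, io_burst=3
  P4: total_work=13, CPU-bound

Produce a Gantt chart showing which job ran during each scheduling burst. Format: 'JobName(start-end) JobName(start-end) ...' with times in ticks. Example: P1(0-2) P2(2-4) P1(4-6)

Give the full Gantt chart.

Answer: P1(0-3) P2(3-6) P3(6-9) P4(9-12) P1(12-14) P3(14-15) P2(15-20) P4(20-25) P2(25-31) P4(31-36)

Derivation:
t=0-3: P1@Q0 runs 3, rem=2, I/O yield, promote→Q0. Q0=[P2,P3,P4,P1] Q1=[] Q2=[]
t=3-6: P2@Q0 runs 3, rem=11, quantum used, demote→Q1. Q0=[P3,P4,P1] Q1=[P2] Q2=[]
t=6-9: P3@Q0 runs 3, rem=1, I/O yield, promote→Q0. Q0=[P4,P1,P3] Q1=[P2] Q2=[]
t=9-12: P4@Q0 runs 3, rem=10, quantum used, demote→Q1. Q0=[P1,P3] Q1=[P2,P4] Q2=[]
t=12-14: P1@Q0 runs 2, rem=0, completes. Q0=[P3] Q1=[P2,P4] Q2=[]
t=14-15: P3@Q0 runs 1, rem=0, completes. Q0=[] Q1=[P2,P4] Q2=[]
t=15-20: P2@Q1 runs 5, rem=6, quantum used, demote→Q2. Q0=[] Q1=[P4] Q2=[P2]
t=20-25: P4@Q1 runs 5, rem=5, quantum used, demote→Q2. Q0=[] Q1=[] Q2=[P2,P4]
t=25-31: P2@Q2 runs 6, rem=0, completes. Q0=[] Q1=[] Q2=[P4]
t=31-36: P4@Q2 runs 5, rem=0, completes. Q0=[] Q1=[] Q2=[]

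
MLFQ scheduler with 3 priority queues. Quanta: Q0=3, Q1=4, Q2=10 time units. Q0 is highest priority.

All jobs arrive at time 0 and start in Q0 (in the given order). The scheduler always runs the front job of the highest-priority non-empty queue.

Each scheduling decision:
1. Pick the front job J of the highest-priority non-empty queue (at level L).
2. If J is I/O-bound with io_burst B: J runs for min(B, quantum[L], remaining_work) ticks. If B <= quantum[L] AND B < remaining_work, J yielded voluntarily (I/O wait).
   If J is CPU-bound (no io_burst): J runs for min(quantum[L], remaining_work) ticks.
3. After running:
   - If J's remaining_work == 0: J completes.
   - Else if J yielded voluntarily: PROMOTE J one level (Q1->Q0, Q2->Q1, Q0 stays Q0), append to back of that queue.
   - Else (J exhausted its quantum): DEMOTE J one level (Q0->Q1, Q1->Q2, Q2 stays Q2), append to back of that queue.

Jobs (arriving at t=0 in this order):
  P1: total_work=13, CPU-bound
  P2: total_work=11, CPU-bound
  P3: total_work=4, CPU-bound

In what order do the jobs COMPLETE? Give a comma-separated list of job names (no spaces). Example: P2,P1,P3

Answer: P3,P1,P2

Derivation:
t=0-3: P1@Q0 runs 3, rem=10, quantum used, demote→Q1. Q0=[P2,P3] Q1=[P1] Q2=[]
t=3-6: P2@Q0 runs 3, rem=8, quantum used, demote→Q1. Q0=[P3] Q1=[P1,P2] Q2=[]
t=6-9: P3@Q0 runs 3, rem=1, quantum used, demote→Q1. Q0=[] Q1=[P1,P2,P3] Q2=[]
t=9-13: P1@Q1 runs 4, rem=6, quantum used, demote→Q2. Q0=[] Q1=[P2,P3] Q2=[P1]
t=13-17: P2@Q1 runs 4, rem=4, quantum used, demote→Q2. Q0=[] Q1=[P3] Q2=[P1,P2]
t=17-18: P3@Q1 runs 1, rem=0, completes. Q0=[] Q1=[] Q2=[P1,P2]
t=18-24: P1@Q2 runs 6, rem=0, completes. Q0=[] Q1=[] Q2=[P2]
t=24-28: P2@Q2 runs 4, rem=0, completes. Q0=[] Q1=[] Q2=[]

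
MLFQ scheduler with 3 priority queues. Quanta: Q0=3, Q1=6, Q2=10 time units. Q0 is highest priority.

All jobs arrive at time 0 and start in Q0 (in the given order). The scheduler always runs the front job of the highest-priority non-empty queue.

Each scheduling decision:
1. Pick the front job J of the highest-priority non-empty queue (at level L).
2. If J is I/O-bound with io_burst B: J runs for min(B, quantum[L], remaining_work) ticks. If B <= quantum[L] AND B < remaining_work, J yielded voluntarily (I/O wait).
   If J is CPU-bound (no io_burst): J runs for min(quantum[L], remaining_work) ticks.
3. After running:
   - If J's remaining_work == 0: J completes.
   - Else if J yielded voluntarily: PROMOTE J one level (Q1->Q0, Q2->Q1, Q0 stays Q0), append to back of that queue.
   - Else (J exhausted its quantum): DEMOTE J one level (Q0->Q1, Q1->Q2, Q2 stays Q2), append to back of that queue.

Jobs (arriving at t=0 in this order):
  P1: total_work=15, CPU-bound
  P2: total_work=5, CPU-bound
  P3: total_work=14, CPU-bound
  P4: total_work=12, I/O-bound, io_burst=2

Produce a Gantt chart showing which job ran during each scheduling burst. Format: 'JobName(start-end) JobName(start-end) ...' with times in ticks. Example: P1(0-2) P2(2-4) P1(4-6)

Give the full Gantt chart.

Answer: P1(0-3) P2(3-6) P3(6-9) P4(9-11) P4(11-13) P4(13-15) P4(15-17) P4(17-19) P4(19-21) P1(21-27) P2(27-29) P3(29-35) P1(35-41) P3(41-46)

Derivation:
t=0-3: P1@Q0 runs 3, rem=12, quantum used, demote→Q1. Q0=[P2,P3,P4] Q1=[P1] Q2=[]
t=3-6: P2@Q0 runs 3, rem=2, quantum used, demote→Q1. Q0=[P3,P4] Q1=[P1,P2] Q2=[]
t=6-9: P3@Q0 runs 3, rem=11, quantum used, demote→Q1. Q0=[P4] Q1=[P1,P2,P3] Q2=[]
t=9-11: P4@Q0 runs 2, rem=10, I/O yield, promote→Q0. Q0=[P4] Q1=[P1,P2,P3] Q2=[]
t=11-13: P4@Q0 runs 2, rem=8, I/O yield, promote→Q0. Q0=[P4] Q1=[P1,P2,P3] Q2=[]
t=13-15: P4@Q0 runs 2, rem=6, I/O yield, promote→Q0. Q0=[P4] Q1=[P1,P2,P3] Q2=[]
t=15-17: P4@Q0 runs 2, rem=4, I/O yield, promote→Q0. Q0=[P4] Q1=[P1,P2,P3] Q2=[]
t=17-19: P4@Q0 runs 2, rem=2, I/O yield, promote→Q0. Q0=[P4] Q1=[P1,P2,P3] Q2=[]
t=19-21: P4@Q0 runs 2, rem=0, completes. Q0=[] Q1=[P1,P2,P3] Q2=[]
t=21-27: P1@Q1 runs 6, rem=6, quantum used, demote→Q2. Q0=[] Q1=[P2,P3] Q2=[P1]
t=27-29: P2@Q1 runs 2, rem=0, completes. Q0=[] Q1=[P3] Q2=[P1]
t=29-35: P3@Q1 runs 6, rem=5, quantum used, demote→Q2. Q0=[] Q1=[] Q2=[P1,P3]
t=35-41: P1@Q2 runs 6, rem=0, completes. Q0=[] Q1=[] Q2=[P3]
t=41-46: P3@Q2 runs 5, rem=0, completes. Q0=[] Q1=[] Q2=[]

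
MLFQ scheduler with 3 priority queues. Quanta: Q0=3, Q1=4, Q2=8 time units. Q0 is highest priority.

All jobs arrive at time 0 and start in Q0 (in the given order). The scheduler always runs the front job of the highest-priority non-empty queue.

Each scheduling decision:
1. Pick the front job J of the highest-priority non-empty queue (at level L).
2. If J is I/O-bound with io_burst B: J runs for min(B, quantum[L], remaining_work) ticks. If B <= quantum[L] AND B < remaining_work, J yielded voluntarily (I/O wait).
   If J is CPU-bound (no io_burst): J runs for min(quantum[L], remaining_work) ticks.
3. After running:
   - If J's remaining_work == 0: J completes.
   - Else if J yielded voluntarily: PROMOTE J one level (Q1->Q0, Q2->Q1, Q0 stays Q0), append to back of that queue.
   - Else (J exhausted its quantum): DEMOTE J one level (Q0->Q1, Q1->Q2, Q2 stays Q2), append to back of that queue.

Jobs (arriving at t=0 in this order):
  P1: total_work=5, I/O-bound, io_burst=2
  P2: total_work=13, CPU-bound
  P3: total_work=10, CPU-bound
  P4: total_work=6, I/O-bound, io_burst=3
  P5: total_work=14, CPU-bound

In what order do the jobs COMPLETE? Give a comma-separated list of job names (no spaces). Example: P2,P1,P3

t=0-2: P1@Q0 runs 2, rem=3, I/O yield, promote→Q0. Q0=[P2,P3,P4,P5,P1] Q1=[] Q2=[]
t=2-5: P2@Q0 runs 3, rem=10, quantum used, demote→Q1. Q0=[P3,P4,P5,P1] Q1=[P2] Q2=[]
t=5-8: P3@Q0 runs 3, rem=7, quantum used, demote→Q1. Q0=[P4,P5,P1] Q1=[P2,P3] Q2=[]
t=8-11: P4@Q0 runs 3, rem=3, I/O yield, promote→Q0. Q0=[P5,P1,P4] Q1=[P2,P3] Q2=[]
t=11-14: P5@Q0 runs 3, rem=11, quantum used, demote→Q1. Q0=[P1,P4] Q1=[P2,P3,P5] Q2=[]
t=14-16: P1@Q0 runs 2, rem=1, I/O yield, promote→Q0. Q0=[P4,P1] Q1=[P2,P3,P5] Q2=[]
t=16-19: P4@Q0 runs 3, rem=0, completes. Q0=[P1] Q1=[P2,P3,P5] Q2=[]
t=19-20: P1@Q0 runs 1, rem=0, completes. Q0=[] Q1=[P2,P3,P5] Q2=[]
t=20-24: P2@Q1 runs 4, rem=6, quantum used, demote→Q2. Q0=[] Q1=[P3,P5] Q2=[P2]
t=24-28: P3@Q1 runs 4, rem=3, quantum used, demote→Q2. Q0=[] Q1=[P5] Q2=[P2,P3]
t=28-32: P5@Q1 runs 4, rem=7, quantum used, demote→Q2. Q0=[] Q1=[] Q2=[P2,P3,P5]
t=32-38: P2@Q2 runs 6, rem=0, completes. Q0=[] Q1=[] Q2=[P3,P5]
t=38-41: P3@Q2 runs 3, rem=0, completes. Q0=[] Q1=[] Q2=[P5]
t=41-48: P5@Q2 runs 7, rem=0, completes. Q0=[] Q1=[] Q2=[]

Answer: P4,P1,P2,P3,P5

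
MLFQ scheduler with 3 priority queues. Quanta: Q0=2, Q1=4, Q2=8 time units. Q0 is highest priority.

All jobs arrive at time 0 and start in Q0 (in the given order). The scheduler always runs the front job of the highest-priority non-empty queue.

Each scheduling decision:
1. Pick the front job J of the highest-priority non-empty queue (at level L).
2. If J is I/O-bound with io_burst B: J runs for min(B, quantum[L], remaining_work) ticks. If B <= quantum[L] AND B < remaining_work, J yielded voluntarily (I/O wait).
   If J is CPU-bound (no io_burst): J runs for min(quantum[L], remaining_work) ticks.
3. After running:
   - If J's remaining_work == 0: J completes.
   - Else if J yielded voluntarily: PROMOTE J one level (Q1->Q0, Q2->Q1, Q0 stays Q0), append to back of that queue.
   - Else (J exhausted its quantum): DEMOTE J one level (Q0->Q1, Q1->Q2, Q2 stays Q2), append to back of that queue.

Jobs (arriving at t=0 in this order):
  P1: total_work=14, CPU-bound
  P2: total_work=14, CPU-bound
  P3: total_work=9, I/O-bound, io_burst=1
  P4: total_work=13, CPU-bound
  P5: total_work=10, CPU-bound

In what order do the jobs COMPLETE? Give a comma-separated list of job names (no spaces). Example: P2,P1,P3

Answer: P3,P1,P2,P4,P5

Derivation:
t=0-2: P1@Q0 runs 2, rem=12, quantum used, demote→Q1. Q0=[P2,P3,P4,P5] Q1=[P1] Q2=[]
t=2-4: P2@Q0 runs 2, rem=12, quantum used, demote→Q1. Q0=[P3,P4,P5] Q1=[P1,P2] Q2=[]
t=4-5: P3@Q0 runs 1, rem=8, I/O yield, promote→Q0. Q0=[P4,P5,P3] Q1=[P1,P2] Q2=[]
t=5-7: P4@Q0 runs 2, rem=11, quantum used, demote→Q1. Q0=[P5,P3] Q1=[P1,P2,P4] Q2=[]
t=7-9: P5@Q0 runs 2, rem=8, quantum used, demote→Q1. Q0=[P3] Q1=[P1,P2,P4,P5] Q2=[]
t=9-10: P3@Q0 runs 1, rem=7, I/O yield, promote→Q0. Q0=[P3] Q1=[P1,P2,P4,P5] Q2=[]
t=10-11: P3@Q0 runs 1, rem=6, I/O yield, promote→Q0. Q0=[P3] Q1=[P1,P2,P4,P5] Q2=[]
t=11-12: P3@Q0 runs 1, rem=5, I/O yield, promote→Q0. Q0=[P3] Q1=[P1,P2,P4,P5] Q2=[]
t=12-13: P3@Q0 runs 1, rem=4, I/O yield, promote→Q0. Q0=[P3] Q1=[P1,P2,P4,P5] Q2=[]
t=13-14: P3@Q0 runs 1, rem=3, I/O yield, promote→Q0. Q0=[P3] Q1=[P1,P2,P4,P5] Q2=[]
t=14-15: P3@Q0 runs 1, rem=2, I/O yield, promote→Q0. Q0=[P3] Q1=[P1,P2,P4,P5] Q2=[]
t=15-16: P3@Q0 runs 1, rem=1, I/O yield, promote→Q0. Q0=[P3] Q1=[P1,P2,P4,P5] Q2=[]
t=16-17: P3@Q0 runs 1, rem=0, completes. Q0=[] Q1=[P1,P2,P4,P5] Q2=[]
t=17-21: P1@Q1 runs 4, rem=8, quantum used, demote→Q2. Q0=[] Q1=[P2,P4,P5] Q2=[P1]
t=21-25: P2@Q1 runs 4, rem=8, quantum used, demote→Q2. Q0=[] Q1=[P4,P5] Q2=[P1,P2]
t=25-29: P4@Q1 runs 4, rem=7, quantum used, demote→Q2. Q0=[] Q1=[P5] Q2=[P1,P2,P4]
t=29-33: P5@Q1 runs 4, rem=4, quantum used, demote→Q2. Q0=[] Q1=[] Q2=[P1,P2,P4,P5]
t=33-41: P1@Q2 runs 8, rem=0, completes. Q0=[] Q1=[] Q2=[P2,P4,P5]
t=41-49: P2@Q2 runs 8, rem=0, completes. Q0=[] Q1=[] Q2=[P4,P5]
t=49-56: P4@Q2 runs 7, rem=0, completes. Q0=[] Q1=[] Q2=[P5]
t=56-60: P5@Q2 runs 4, rem=0, completes. Q0=[] Q1=[] Q2=[]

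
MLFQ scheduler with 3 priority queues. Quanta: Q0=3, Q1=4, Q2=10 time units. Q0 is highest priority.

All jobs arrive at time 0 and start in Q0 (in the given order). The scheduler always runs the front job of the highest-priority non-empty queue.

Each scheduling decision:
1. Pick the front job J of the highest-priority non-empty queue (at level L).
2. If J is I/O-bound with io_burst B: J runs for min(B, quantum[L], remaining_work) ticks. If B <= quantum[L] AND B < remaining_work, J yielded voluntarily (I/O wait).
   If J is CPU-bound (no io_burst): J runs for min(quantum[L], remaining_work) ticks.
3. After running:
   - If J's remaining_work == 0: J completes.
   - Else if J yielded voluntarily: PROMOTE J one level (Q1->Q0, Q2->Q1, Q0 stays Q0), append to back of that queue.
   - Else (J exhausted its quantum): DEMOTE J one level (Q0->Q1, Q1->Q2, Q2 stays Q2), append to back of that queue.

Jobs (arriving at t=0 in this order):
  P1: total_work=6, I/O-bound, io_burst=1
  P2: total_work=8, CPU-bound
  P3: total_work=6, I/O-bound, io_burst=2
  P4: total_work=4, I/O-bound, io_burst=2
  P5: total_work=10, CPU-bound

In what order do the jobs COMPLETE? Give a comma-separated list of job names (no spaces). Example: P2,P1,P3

t=0-1: P1@Q0 runs 1, rem=5, I/O yield, promote→Q0. Q0=[P2,P3,P4,P5,P1] Q1=[] Q2=[]
t=1-4: P2@Q0 runs 3, rem=5, quantum used, demote→Q1. Q0=[P3,P4,P5,P1] Q1=[P2] Q2=[]
t=4-6: P3@Q0 runs 2, rem=4, I/O yield, promote→Q0. Q0=[P4,P5,P1,P3] Q1=[P2] Q2=[]
t=6-8: P4@Q0 runs 2, rem=2, I/O yield, promote→Q0. Q0=[P5,P1,P3,P4] Q1=[P2] Q2=[]
t=8-11: P5@Q0 runs 3, rem=7, quantum used, demote→Q1. Q0=[P1,P3,P4] Q1=[P2,P5] Q2=[]
t=11-12: P1@Q0 runs 1, rem=4, I/O yield, promote→Q0. Q0=[P3,P4,P1] Q1=[P2,P5] Q2=[]
t=12-14: P3@Q0 runs 2, rem=2, I/O yield, promote→Q0. Q0=[P4,P1,P3] Q1=[P2,P5] Q2=[]
t=14-16: P4@Q0 runs 2, rem=0, completes. Q0=[P1,P3] Q1=[P2,P5] Q2=[]
t=16-17: P1@Q0 runs 1, rem=3, I/O yield, promote→Q0. Q0=[P3,P1] Q1=[P2,P5] Q2=[]
t=17-19: P3@Q0 runs 2, rem=0, completes. Q0=[P1] Q1=[P2,P5] Q2=[]
t=19-20: P1@Q0 runs 1, rem=2, I/O yield, promote→Q0. Q0=[P1] Q1=[P2,P5] Q2=[]
t=20-21: P1@Q0 runs 1, rem=1, I/O yield, promote→Q0. Q0=[P1] Q1=[P2,P5] Q2=[]
t=21-22: P1@Q0 runs 1, rem=0, completes. Q0=[] Q1=[P2,P5] Q2=[]
t=22-26: P2@Q1 runs 4, rem=1, quantum used, demote→Q2. Q0=[] Q1=[P5] Q2=[P2]
t=26-30: P5@Q1 runs 4, rem=3, quantum used, demote→Q2. Q0=[] Q1=[] Q2=[P2,P5]
t=30-31: P2@Q2 runs 1, rem=0, completes. Q0=[] Q1=[] Q2=[P5]
t=31-34: P5@Q2 runs 3, rem=0, completes. Q0=[] Q1=[] Q2=[]

Answer: P4,P3,P1,P2,P5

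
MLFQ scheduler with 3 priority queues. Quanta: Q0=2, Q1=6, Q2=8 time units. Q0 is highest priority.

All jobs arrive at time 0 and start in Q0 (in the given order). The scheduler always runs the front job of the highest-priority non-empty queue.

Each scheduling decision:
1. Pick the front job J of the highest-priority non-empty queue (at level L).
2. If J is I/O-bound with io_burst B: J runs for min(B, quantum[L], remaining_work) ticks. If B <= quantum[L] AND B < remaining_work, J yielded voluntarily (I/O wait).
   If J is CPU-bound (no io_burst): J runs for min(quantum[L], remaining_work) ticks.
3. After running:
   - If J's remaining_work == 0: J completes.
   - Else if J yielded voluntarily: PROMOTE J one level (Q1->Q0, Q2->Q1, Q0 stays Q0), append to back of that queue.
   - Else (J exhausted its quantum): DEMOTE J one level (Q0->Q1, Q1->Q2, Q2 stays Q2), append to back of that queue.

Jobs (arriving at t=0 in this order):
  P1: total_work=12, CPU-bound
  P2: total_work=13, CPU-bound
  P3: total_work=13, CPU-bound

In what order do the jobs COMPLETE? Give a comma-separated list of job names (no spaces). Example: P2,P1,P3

Answer: P1,P2,P3

Derivation:
t=0-2: P1@Q0 runs 2, rem=10, quantum used, demote→Q1. Q0=[P2,P3] Q1=[P1] Q2=[]
t=2-4: P2@Q0 runs 2, rem=11, quantum used, demote→Q1. Q0=[P3] Q1=[P1,P2] Q2=[]
t=4-6: P3@Q0 runs 2, rem=11, quantum used, demote→Q1. Q0=[] Q1=[P1,P2,P3] Q2=[]
t=6-12: P1@Q1 runs 6, rem=4, quantum used, demote→Q2. Q0=[] Q1=[P2,P3] Q2=[P1]
t=12-18: P2@Q1 runs 6, rem=5, quantum used, demote→Q2. Q0=[] Q1=[P3] Q2=[P1,P2]
t=18-24: P3@Q1 runs 6, rem=5, quantum used, demote→Q2. Q0=[] Q1=[] Q2=[P1,P2,P3]
t=24-28: P1@Q2 runs 4, rem=0, completes. Q0=[] Q1=[] Q2=[P2,P3]
t=28-33: P2@Q2 runs 5, rem=0, completes. Q0=[] Q1=[] Q2=[P3]
t=33-38: P3@Q2 runs 5, rem=0, completes. Q0=[] Q1=[] Q2=[]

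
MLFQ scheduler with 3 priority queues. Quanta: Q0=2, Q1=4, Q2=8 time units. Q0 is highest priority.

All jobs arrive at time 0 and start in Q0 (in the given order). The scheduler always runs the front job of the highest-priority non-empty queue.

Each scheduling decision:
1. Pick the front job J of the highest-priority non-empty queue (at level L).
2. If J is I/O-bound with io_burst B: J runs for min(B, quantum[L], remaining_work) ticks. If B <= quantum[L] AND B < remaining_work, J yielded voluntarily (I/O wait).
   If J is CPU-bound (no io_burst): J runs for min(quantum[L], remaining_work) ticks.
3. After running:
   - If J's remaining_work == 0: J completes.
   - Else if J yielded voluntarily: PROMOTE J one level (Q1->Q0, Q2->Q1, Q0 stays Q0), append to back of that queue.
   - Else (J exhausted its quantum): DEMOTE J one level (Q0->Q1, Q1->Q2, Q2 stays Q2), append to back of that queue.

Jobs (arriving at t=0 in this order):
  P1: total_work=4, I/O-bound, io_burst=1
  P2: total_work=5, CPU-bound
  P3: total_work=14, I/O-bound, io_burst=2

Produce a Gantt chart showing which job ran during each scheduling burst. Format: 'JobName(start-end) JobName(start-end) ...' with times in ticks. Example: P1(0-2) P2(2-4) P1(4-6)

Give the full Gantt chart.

t=0-1: P1@Q0 runs 1, rem=3, I/O yield, promote→Q0. Q0=[P2,P3,P1] Q1=[] Q2=[]
t=1-3: P2@Q0 runs 2, rem=3, quantum used, demote→Q1. Q0=[P3,P1] Q1=[P2] Q2=[]
t=3-5: P3@Q0 runs 2, rem=12, I/O yield, promote→Q0. Q0=[P1,P3] Q1=[P2] Q2=[]
t=5-6: P1@Q0 runs 1, rem=2, I/O yield, promote→Q0. Q0=[P3,P1] Q1=[P2] Q2=[]
t=6-8: P3@Q0 runs 2, rem=10, I/O yield, promote→Q0. Q0=[P1,P3] Q1=[P2] Q2=[]
t=8-9: P1@Q0 runs 1, rem=1, I/O yield, promote→Q0. Q0=[P3,P1] Q1=[P2] Q2=[]
t=9-11: P3@Q0 runs 2, rem=8, I/O yield, promote→Q0. Q0=[P1,P3] Q1=[P2] Q2=[]
t=11-12: P1@Q0 runs 1, rem=0, completes. Q0=[P3] Q1=[P2] Q2=[]
t=12-14: P3@Q0 runs 2, rem=6, I/O yield, promote→Q0. Q0=[P3] Q1=[P2] Q2=[]
t=14-16: P3@Q0 runs 2, rem=4, I/O yield, promote→Q0. Q0=[P3] Q1=[P2] Q2=[]
t=16-18: P3@Q0 runs 2, rem=2, I/O yield, promote→Q0. Q0=[P3] Q1=[P2] Q2=[]
t=18-20: P3@Q0 runs 2, rem=0, completes. Q0=[] Q1=[P2] Q2=[]
t=20-23: P2@Q1 runs 3, rem=0, completes. Q0=[] Q1=[] Q2=[]

Answer: P1(0-1) P2(1-3) P3(3-5) P1(5-6) P3(6-8) P1(8-9) P3(9-11) P1(11-12) P3(12-14) P3(14-16) P3(16-18) P3(18-20) P2(20-23)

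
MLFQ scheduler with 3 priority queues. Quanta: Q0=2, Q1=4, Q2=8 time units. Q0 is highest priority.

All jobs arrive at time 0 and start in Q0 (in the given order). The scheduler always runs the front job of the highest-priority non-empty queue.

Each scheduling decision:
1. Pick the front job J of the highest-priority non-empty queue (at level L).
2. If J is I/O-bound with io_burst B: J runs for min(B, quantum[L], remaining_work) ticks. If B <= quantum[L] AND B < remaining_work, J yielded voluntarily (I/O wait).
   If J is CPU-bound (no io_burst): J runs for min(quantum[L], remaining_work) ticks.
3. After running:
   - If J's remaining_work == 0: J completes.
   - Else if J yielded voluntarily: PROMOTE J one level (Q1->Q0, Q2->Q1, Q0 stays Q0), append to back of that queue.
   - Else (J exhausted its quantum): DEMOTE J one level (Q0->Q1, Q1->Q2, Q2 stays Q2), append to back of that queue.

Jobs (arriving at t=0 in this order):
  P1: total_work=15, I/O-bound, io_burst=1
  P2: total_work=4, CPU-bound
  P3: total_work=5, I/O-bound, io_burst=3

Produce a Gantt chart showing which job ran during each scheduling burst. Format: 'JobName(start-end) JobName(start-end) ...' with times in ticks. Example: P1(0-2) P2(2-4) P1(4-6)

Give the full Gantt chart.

Answer: P1(0-1) P2(1-3) P3(3-5) P1(5-6) P1(6-7) P1(7-8) P1(8-9) P1(9-10) P1(10-11) P1(11-12) P1(12-13) P1(13-14) P1(14-15) P1(15-16) P1(16-17) P1(17-18) P1(18-19) P2(19-21) P3(21-24)

Derivation:
t=0-1: P1@Q0 runs 1, rem=14, I/O yield, promote→Q0. Q0=[P2,P3,P1] Q1=[] Q2=[]
t=1-3: P2@Q0 runs 2, rem=2, quantum used, demote→Q1. Q0=[P3,P1] Q1=[P2] Q2=[]
t=3-5: P3@Q0 runs 2, rem=3, quantum used, demote→Q1. Q0=[P1] Q1=[P2,P3] Q2=[]
t=5-6: P1@Q0 runs 1, rem=13, I/O yield, promote→Q0. Q0=[P1] Q1=[P2,P3] Q2=[]
t=6-7: P1@Q0 runs 1, rem=12, I/O yield, promote→Q0. Q0=[P1] Q1=[P2,P3] Q2=[]
t=7-8: P1@Q0 runs 1, rem=11, I/O yield, promote→Q0. Q0=[P1] Q1=[P2,P3] Q2=[]
t=8-9: P1@Q0 runs 1, rem=10, I/O yield, promote→Q0. Q0=[P1] Q1=[P2,P3] Q2=[]
t=9-10: P1@Q0 runs 1, rem=9, I/O yield, promote→Q0. Q0=[P1] Q1=[P2,P3] Q2=[]
t=10-11: P1@Q0 runs 1, rem=8, I/O yield, promote→Q0. Q0=[P1] Q1=[P2,P3] Q2=[]
t=11-12: P1@Q0 runs 1, rem=7, I/O yield, promote→Q0. Q0=[P1] Q1=[P2,P3] Q2=[]
t=12-13: P1@Q0 runs 1, rem=6, I/O yield, promote→Q0. Q0=[P1] Q1=[P2,P3] Q2=[]
t=13-14: P1@Q0 runs 1, rem=5, I/O yield, promote→Q0. Q0=[P1] Q1=[P2,P3] Q2=[]
t=14-15: P1@Q0 runs 1, rem=4, I/O yield, promote→Q0. Q0=[P1] Q1=[P2,P3] Q2=[]
t=15-16: P1@Q0 runs 1, rem=3, I/O yield, promote→Q0. Q0=[P1] Q1=[P2,P3] Q2=[]
t=16-17: P1@Q0 runs 1, rem=2, I/O yield, promote→Q0. Q0=[P1] Q1=[P2,P3] Q2=[]
t=17-18: P1@Q0 runs 1, rem=1, I/O yield, promote→Q0. Q0=[P1] Q1=[P2,P3] Q2=[]
t=18-19: P1@Q0 runs 1, rem=0, completes. Q0=[] Q1=[P2,P3] Q2=[]
t=19-21: P2@Q1 runs 2, rem=0, completes. Q0=[] Q1=[P3] Q2=[]
t=21-24: P3@Q1 runs 3, rem=0, completes. Q0=[] Q1=[] Q2=[]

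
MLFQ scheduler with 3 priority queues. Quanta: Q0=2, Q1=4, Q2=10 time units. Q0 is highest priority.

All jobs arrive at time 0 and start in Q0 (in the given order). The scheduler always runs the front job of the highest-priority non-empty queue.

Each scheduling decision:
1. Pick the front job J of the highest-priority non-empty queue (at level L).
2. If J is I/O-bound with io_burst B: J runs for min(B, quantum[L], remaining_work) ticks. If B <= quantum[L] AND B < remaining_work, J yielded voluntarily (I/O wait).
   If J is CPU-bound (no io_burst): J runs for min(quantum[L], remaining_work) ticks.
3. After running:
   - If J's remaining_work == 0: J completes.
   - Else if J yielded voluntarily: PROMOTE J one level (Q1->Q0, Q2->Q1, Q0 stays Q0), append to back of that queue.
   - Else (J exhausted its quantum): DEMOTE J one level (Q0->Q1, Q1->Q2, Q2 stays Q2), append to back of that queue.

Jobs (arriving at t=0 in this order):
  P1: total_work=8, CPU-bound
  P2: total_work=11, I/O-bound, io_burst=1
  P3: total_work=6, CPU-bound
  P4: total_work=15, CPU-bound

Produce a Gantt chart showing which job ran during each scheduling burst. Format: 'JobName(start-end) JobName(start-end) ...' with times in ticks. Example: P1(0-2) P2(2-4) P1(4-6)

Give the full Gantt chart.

t=0-2: P1@Q0 runs 2, rem=6, quantum used, demote→Q1. Q0=[P2,P3,P4] Q1=[P1] Q2=[]
t=2-3: P2@Q0 runs 1, rem=10, I/O yield, promote→Q0. Q0=[P3,P4,P2] Q1=[P1] Q2=[]
t=3-5: P3@Q0 runs 2, rem=4, quantum used, demote→Q1. Q0=[P4,P2] Q1=[P1,P3] Q2=[]
t=5-7: P4@Q0 runs 2, rem=13, quantum used, demote→Q1. Q0=[P2] Q1=[P1,P3,P4] Q2=[]
t=7-8: P2@Q0 runs 1, rem=9, I/O yield, promote→Q0. Q0=[P2] Q1=[P1,P3,P4] Q2=[]
t=8-9: P2@Q0 runs 1, rem=8, I/O yield, promote→Q0. Q0=[P2] Q1=[P1,P3,P4] Q2=[]
t=9-10: P2@Q0 runs 1, rem=7, I/O yield, promote→Q0. Q0=[P2] Q1=[P1,P3,P4] Q2=[]
t=10-11: P2@Q0 runs 1, rem=6, I/O yield, promote→Q0. Q0=[P2] Q1=[P1,P3,P4] Q2=[]
t=11-12: P2@Q0 runs 1, rem=5, I/O yield, promote→Q0. Q0=[P2] Q1=[P1,P3,P4] Q2=[]
t=12-13: P2@Q0 runs 1, rem=4, I/O yield, promote→Q0. Q0=[P2] Q1=[P1,P3,P4] Q2=[]
t=13-14: P2@Q0 runs 1, rem=3, I/O yield, promote→Q0. Q0=[P2] Q1=[P1,P3,P4] Q2=[]
t=14-15: P2@Q0 runs 1, rem=2, I/O yield, promote→Q0. Q0=[P2] Q1=[P1,P3,P4] Q2=[]
t=15-16: P2@Q0 runs 1, rem=1, I/O yield, promote→Q0. Q0=[P2] Q1=[P1,P3,P4] Q2=[]
t=16-17: P2@Q0 runs 1, rem=0, completes. Q0=[] Q1=[P1,P3,P4] Q2=[]
t=17-21: P1@Q1 runs 4, rem=2, quantum used, demote→Q2. Q0=[] Q1=[P3,P4] Q2=[P1]
t=21-25: P3@Q1 runs 4, rem=0, completes. Q0=[] Q1=[P4] Q2=[P1]
t=25-29: P4@Q1 runs 4, rem=9, quantum used, demote→Q2. Q0=[] Q1=[] Q2=[P1,P4]
t=29-31: P1@Q2 runs 2, rem=0, completes. Q0=[] Q1=[] Q2=[P4]
t=31-40: P4@Q2 runs 9, rem=0, completes. Q0=[] Q1=[] Q2=[]

Answer: P1(0-2) P2(2-3) P3(3-5) P4(5-7) P2(7-8) P2(8-9) P2(9-10) P2(10-11) P2(11-12) P2(12-13) P2(13-14) P2(14-15) P2(15-16) P2(16-17) P1(17-21) P3(21-25) P4(25-29) P1(29-31) P4(31-40)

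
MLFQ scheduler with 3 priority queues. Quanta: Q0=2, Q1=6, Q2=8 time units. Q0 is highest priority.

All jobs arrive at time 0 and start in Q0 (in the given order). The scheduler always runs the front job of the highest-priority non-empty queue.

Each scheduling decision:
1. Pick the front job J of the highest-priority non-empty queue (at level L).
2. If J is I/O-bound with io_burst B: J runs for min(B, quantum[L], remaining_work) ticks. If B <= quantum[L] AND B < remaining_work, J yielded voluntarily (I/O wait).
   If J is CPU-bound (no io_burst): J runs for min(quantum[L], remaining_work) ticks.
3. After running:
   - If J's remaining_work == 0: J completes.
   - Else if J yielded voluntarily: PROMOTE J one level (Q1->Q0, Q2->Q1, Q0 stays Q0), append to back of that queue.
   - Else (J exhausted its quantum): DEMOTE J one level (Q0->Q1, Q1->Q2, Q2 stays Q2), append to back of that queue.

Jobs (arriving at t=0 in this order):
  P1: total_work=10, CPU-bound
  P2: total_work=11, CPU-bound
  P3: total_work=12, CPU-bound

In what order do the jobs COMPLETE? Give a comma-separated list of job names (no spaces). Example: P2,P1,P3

t=0-2: P1@Q0 runs 2, rem=8, quantum used, demote→Q1. Q0=[P2,P3] Q1=[P1] Q2=[]
t=2-4: P2@Q0 runs 2, rem=9, quantum used, demote→Q1. Q0=[P3] Q1=[P1,P2] Q2=[]
t=4-6: P3@Q0 runs 2, rem=10, quantum used, demote→Q1. Q0=[] Q1=[P1,P2,P3] Q2=[]
t=6-12: P1@Q1 runs 6, rem=2, quantum used, demote→Q2. Q0=[] Q1=[P2,P3] Q2=[P1]
t=12-18: P2@Q1 runs 6, rem=3, quantum used, demote→Q2. Q0=[] Q1=[P3] Q2=[P1,P2]
t=18-24: P3@Q1 runs 6, rem=4, quantum used, demote→Q2. Q0=[] Q1=[] Q2=[P1,P2,P3]
t=24-26: P1@Q2 runs 2, rem=0, completes. Q0=[] Q1=[] Q2=[P2,P3]
t=26-29: P2@Q2 runs 3, rem=0, completes. Q0=[] Q1=[] Q2=[P3]
t=29-33: P3@Q2 runs 4, rem=0, completes. Q0=[] Q1=[] Q2=[]

Answer: P1,P2,P3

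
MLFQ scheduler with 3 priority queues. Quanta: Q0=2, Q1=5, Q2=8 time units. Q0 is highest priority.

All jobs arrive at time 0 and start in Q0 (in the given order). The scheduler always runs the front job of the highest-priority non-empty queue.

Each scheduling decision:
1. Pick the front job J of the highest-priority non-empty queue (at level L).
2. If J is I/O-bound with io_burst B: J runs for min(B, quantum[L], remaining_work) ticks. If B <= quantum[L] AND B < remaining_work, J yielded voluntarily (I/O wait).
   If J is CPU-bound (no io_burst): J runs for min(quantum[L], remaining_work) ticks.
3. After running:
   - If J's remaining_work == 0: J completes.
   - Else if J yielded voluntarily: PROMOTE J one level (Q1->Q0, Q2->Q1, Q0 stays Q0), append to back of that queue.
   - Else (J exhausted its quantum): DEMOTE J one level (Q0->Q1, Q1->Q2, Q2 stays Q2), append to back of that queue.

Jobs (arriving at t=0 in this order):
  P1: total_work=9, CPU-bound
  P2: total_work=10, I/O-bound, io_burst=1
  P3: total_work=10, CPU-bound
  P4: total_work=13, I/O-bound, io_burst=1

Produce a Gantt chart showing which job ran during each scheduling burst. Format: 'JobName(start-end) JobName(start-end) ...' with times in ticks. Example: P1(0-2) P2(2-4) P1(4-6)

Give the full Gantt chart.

Answer: P1(0-2) P2(2-3) P3(3-5) P4(5-6) P2(6-7) P4(7-8) P2(8-9) P4(9-10) P2(10-11) P4(11-12) P2(12-13) P4(13-14) P2(14-15) P4(15-16) P2(16-17) P4(17-18) P2(18-19) P4(19-20) P2(20-21) P4(21-22) P2(22-23) P4(23-24) P4(24-25) P4(25-26) P4(26-27) P1(27-32) P3(32-37) P1(37-39) P3(39-42)

Derivation:
t=0-2: P1@Q0 runs 2, rem=7, quantum used, demote→Q1. Q0=[P2,P3,P4] Q1=[P1] Q2=[]
t=2-3: P2@Q0 runs 1, rem=9, I/O yield, promote→Q0. Q0=[P3,P4,P2] Q1=[P1] Q2=[]
t=3-5: P3@Q0 runs 2, rem=8, quantum used, demote→Q1. Q0=[P4,P2] Q1=[P1,P3] Q2=[]
t=5-6: P4@Q0 runs 1, rem=12, I/O yield, promote→Q0. Q0=[P2,P4] Q1=[P1,P3] Q2=[]
t=6-7: P2@Q0 runs 1, rem=8, I/O yield, promote→Q0. Q0=[P4,P2] Q1=[P1,P3] Q2=[]
t=7-8: P4@Q0 runs 1, rem=11, I/O yield, promote→Q0. Q0=[P2,P4] Q1=[P1,P3] Q2=[]
t=8-9: P2@Q0 runs 1, rem=7, I/O yield, promote→Q0. Q0=[P4,P2] Q1=[P1,P3] Q2=[]
t=9-10: P4@Q0 runs 1, rem=10, I/O yield, promote→Q0. Q0=[P2,P4] Q1=[P1,P3] Q2=[]
t=10-11: P2@Q0 runs 1, rem=6, I/O yield, promote→Q0. Q0=[P4,P2] Q1=[P1,P3] Q2=[]
t=11-12: P4@Q0 runs 1, rem=9, I/O yield, promote→Q0. Q0=[P2,P4] Q1=[P1,P3] Q2=[]
t=12-13: P2@Q0 runs 1, rem=5, I/O yield, promote→Q0. Q0=[P4,P2] Q1=[P1,P3] Q2=[]
t=13-14: P4@Q0 runs 1, rem=8, I/O yield, promote→Q0. Q0=[P2,P4] Q1=[P1,P3] Q2=[]
t=14-15: P2@Q0 runs 1, rem=4, I/O yield, promote→Q0. Q0=[P4,P2] Q1=[P1,P3] Q2=[]
t=15-16: P4@Q0 runs 1, rem=7, I/O yield, promote→Q0. Q0=[P2,P4] Q1=[P1,P3] Q2=[]
t=16-17: P2@Q0 runs 1, rem=3, I/O yield, promote→Q0. Q0=[P4,P2] Q1=[P1,P3] Q2=[]
t=17-18: P4@Q0 runs 1, rem=6, I/O yield, promote→Q0. Q0=[P2,P4] Q1=[P1,P3] Q2=[]
t=18-19: P2@Q0 runs 1, rem=2, I/O yield, promote→Q0. Q0=[P4,P2] Q1=[P1,P3] Q2=[]
t=19-20: P4@Q0 runs 1, rem=5, I/O yield, promote→Q0. Q0=[P2,P4] Q1=[P1,P3] Q2=[]
t=20-21: P2@Q0 runs 1, rem=1, I/O yield, promote→Q0. Q0=[P4,P2] Q1=[P1,P3] Q2=[]
t=21-22: P4@Q0 runs 1, rem=4, I/O yield, promote→Q0. Q0=[P2,P4] Q1=[P1,P3] Q2=[]
t=22-23: P2@Q0 runs 1, rem=0, completes. Q0=[P4] Q1=[P1,P3] Q2=[]
t=23-24: P4@Q0 runs 1, rem=3, I/O yield, promote→Q0. Q0=[P4] Q1=[P1,P3] Q2=[]
t=24-25: P4@Q0 runs 1, rem=2, I/O yield, promote→Q0. Q0=[P4] Q1=[P1,P3] Q2=[]
t=25-26: P4@Q0 runs 1, rem=1, I/O yield, promote→Q0. Q0=[P4] Q1=[P1,P3] Q2=[]
t=26-27: P4@Q0 runs 1, rem=0, completes. Q0=[] Q1=[P1,P3] Q2=[]
t=27-32: P1@Q1 runs 5, rem=2, quantum used, demote→Q2. Q0=[] Q1=[P3] Q2=[P1]
t=32-37: P3@Q1 runs 5, rem=3, quantum used, demote→Q2. Q0=[] Q1=[] Q2=[P1,P3]
t=37-39: P1@Q2 runs 2, rem=0, completes. Q0=[] Q1=[] Q2=[P3]
t=39-42: P3@Q2 runs 3, rem=0, completes. Q0=[] Q1=[] Q2=[]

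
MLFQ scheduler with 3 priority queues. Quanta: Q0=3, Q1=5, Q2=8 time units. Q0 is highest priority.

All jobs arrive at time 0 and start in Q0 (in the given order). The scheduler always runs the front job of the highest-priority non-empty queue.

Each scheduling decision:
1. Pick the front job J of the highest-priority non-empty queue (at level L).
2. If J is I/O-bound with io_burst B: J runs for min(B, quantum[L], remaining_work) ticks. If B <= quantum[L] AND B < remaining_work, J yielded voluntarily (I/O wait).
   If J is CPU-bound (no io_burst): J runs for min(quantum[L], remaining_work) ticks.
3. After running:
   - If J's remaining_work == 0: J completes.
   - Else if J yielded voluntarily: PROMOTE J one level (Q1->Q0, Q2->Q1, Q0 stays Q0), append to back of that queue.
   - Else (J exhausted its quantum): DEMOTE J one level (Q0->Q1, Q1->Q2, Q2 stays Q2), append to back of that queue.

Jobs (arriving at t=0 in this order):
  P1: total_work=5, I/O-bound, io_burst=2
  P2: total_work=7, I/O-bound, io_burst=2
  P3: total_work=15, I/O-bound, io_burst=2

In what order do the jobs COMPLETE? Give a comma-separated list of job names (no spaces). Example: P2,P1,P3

Answer: P1,P2,P3

Derivation:
t=0-2: P1@Q0 runs 2, rem=3, I/O yield, promote→Q0. Q0=[P2,P3,P1] Q1=[] Q2=[]
t=2-4: P2@Q0 runs 2, rem=5, I/O yield, promote→Q0. Q0=[P3,P1,P2] Q1=[] Q2=[]
t=4-6: P3@Q0 runs 2, rem=13, I/O yield, promote→Q0. Q0=[P1,P2,P3] Q1=[] Q2=[]
t=6-8: P1@Q0 runs 2, rem=1, I/O yield, promote→Q0. Q0=[P2,P3,P1] Q1=[] Q2=[]
t=8-10: P2@Q0 runs 2, rem=3, I/O yield, promote→Q0. Q0=[P3,P1,P2] Q1=[] Q2=[]
t=10-12: P3@Q0 runs 2, rem=11, I/O yield, promote→Q0. Q0=[P1,P2,P3] Q1=[] Q2=[]
t=12-13: P1@Q0 runs 1, rem=0, completes. Q0=[P2,P3] Q1=[] Q2=[]
t=13-15: P2@Q0 runs 2, rem=1, I/O yield, promote→Q0. Q0=[P3,P2] Q1=[] Q2=[]
t=15-17: P3@Q0 runs 2, rem=9, I/O yield, promote→Q0. Q0=[P2,P3] Q1=[] Q2=[]
t=17-18: P2@Q0 runs 1, rem=0, completes. Q0=[P3] Q1=[] Q2=[]
t=18-20: P3@Q0 runs 2, rem=7, I/O yield, promote→Q0. Q0=[P3] Q1=[] Q2=[]
t=20-22: P3@Q0 runs 2, rem=5, I/O yield, promote→Q0. Q0=[P3] Q1=[] Q2=[]
t=22-24: P3@Q0 runs 2, rem=3, I/O yield, promote→Q0. Q0=[P3] Q1=[] Q2=[]
t=24-26: P3@Q0 runs 2, rem=1, I/O yield, promote→Q0. Q0=[P3] Q1=[] Q2=[]
t=26-27: P3@Q0 runs 1, rem=0, completes. Q0=[] Q1=[] Q2=[]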